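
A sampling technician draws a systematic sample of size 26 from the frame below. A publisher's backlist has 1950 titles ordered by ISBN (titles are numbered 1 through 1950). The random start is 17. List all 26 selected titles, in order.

17, 92, 167, 242, 317, 392, 467, 542, 617, 692, 767, 842, 917, 992, 1067, 1142, 1217, 1292, 1367, 1442, 1517, 1592, 1667, 1742, 1817, 1892

k = N/n = 1950/26 = 75
title 1: 17
title 2: 17 + 75 = 92
title 3: 92 + 75 = 167
title 4: 167 + 75 = 242
title 5: 242 + 75 = 317
title 6: 317 + 75 = 392
title 7: 392 + 75 = 467
title 8: 467 + 75 = 542
title 9: 542 + 75 = 617
title 10: 617 + 75 = 692
title 11: 692 + 75 = 767
title 12: 767 + 75 = 842
title 13: 842 + 75 = 917
title 14: 917 + 75 = 992
title 15: 992 + 75 = 1067
title 16: 1067 + 75 = 1142
title 17: 1142 + 75 = 1217
title 18: 1217 + 75 = 1292
title 19: 1292 + 75 = 1367
title 20: 1367 + 75 = 1442
title 21: 1442 + 75 = 1517
title 22: 1517 + 75 = 1592
title 23: 1592 + 75 = 1667
title 24: 1667 + 75 = 1742
title 25: 1742 + 75 = 1817
title 26: 1817 + 75 = 1892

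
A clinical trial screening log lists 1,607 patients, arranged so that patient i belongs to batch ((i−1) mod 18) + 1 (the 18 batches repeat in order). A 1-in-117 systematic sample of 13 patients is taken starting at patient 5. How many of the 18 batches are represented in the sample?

2

Consecutive selections differ by k = 117, so their batch numbers differ by 117 mod 18 = 9.
gcd(117, 18) = 9, so the sample visits 18/9 = 2 distinct residues mod 18.
Start 5 is batch 5; the batches hit are 5, 14.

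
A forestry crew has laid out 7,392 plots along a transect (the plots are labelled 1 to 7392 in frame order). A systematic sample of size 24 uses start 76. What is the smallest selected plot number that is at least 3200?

3464

k = 7392/24 = 308
Steps past start: ⌈(3200 − 76)/308⌉ = ⌈3124/308⌉ = 11
Selected plot: 76 + 11×308 = 3464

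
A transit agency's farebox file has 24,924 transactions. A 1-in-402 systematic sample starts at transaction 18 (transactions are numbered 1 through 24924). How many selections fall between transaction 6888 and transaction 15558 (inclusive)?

21

k = 402
First selection ≥ 6888: 18 + ⌈(6888−18)/402⌉·402 = 18 + 18×402 = 7254
Last selection ≤ 15558: 18 + ⌊(15558−18)/402⌋·402 = 18 + 38×402 = 15294
Count = 38 − 18 + 1 = 21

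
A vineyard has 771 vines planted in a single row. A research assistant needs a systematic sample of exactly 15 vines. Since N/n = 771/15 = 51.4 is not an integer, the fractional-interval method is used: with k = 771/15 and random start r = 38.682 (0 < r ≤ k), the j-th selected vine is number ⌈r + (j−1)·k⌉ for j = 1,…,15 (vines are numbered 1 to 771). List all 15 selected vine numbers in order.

j=1: r + 0k = 38.682 → ⌈·⌉ = 39
j=2: r + 1k = 90.082 → ⌈·⌉ = 91
j=3: r + 2k = 141.482 → ⌈·⌉ = 142
j=4: r + 3k = 192.882 → ⌈·⌉ = 193
j=5: r + 4k = 244.282 → ⌈·⌉ = 245
j=6: r + 5k = 295.682 → ⌈·⌉ = 296
j=7: r + 6k = 347.082 → ⌈·⌉ = 348
j=8: r + 7k = 398.482 → ⌈·⌉ = 399
j=9: r + 8k = 449.882 → ⌈·⌉ = 450
j=10: r + 9k = 501.282 → ⌈·⌉ = 502
j=11: r + 10k = 552.682 → ⌈·⌉ = 553
j=12: r + 11k = 604.082 → ⌈·⌉ = 605
j=13: r + 12k = 655.482 → ⌈·⌉ = 656
j=14: r + 13k = 706.882 → ⌈·⌉ = 707
j=15: r + 14k = 758.282 → ⌈·⌉ = 759

39, 91, 142, 193, 245, 296, 348, 399, 450, 502, 553, 605, 656, 707, 759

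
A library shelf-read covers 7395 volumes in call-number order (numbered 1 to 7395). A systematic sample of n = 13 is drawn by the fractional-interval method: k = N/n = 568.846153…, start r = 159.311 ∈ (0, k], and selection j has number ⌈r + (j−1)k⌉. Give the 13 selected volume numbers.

160, 729, 1298, 1866, 2435, 3004, 3573, 4142, 4711, 5279, 5848, 6417, 6986

j=1: r + 0k = 159.311 → ⌈·⌉ = 160
j=2: r + 1k = 728.157153… → ⌈·⌉ = 729
j=3: r + 2k = 1297.003307… → ⌈·⌉ = 1298
j=4: r + 3k = 1865.849461… → ⌈·⌉ = 1866
j=5: r + 4k = 2434.695615… → ⌈·⌉ = 2435
j=6: r + 5k = 3003.541769… → ⌈·⌉ = 3004
j=7: r + 6k = 3572.387923… → ⌈·⌉ = 3573
j=8: r + 7k = 4141.234076… → ⌈·⌉ = 4142
j=9: r + 8k = 4710.080230… → ⌈·⌉ = 4711
j=10: r + 9k = 5278.926384… → ⌈·⌉ = 5279
j=11: r + 10k = 5847.772538… → ⌈·⌉ = 5848
j=12: r + 11k = 6416.618692… → ⌈·⌉ = 6417
j=13: r + 12k = 6985.464846… → ⌈·⌉ = 6986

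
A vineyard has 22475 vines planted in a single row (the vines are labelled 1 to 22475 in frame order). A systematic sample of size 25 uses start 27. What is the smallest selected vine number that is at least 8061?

8118

k = 22475/25 = 899
Steps past start: ⌈(8061 − 27)/899⌉ = ⌈8034/899⌉ = 9
Selected vine: 27 + 9×899 = 8118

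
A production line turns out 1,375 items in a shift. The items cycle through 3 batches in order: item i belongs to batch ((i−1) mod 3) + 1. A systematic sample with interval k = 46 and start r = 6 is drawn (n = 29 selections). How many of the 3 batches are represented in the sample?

Consecutive selections differ by k = 46, so their batch numbers differ by 46 mod 3 = 1.
gcd(46, 3) = 1, so the sample visits 3/1 = 3 distinct residues mod 3.
Start 6 is batch 3; the batches hit are 1, 2, 3.

3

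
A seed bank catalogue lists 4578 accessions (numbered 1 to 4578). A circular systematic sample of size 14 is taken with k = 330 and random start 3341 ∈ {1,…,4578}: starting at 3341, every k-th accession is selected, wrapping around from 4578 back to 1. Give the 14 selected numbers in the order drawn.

3341, 3671, 4001, 4331, 83, 413, 743, 1073, 1403, 1733, 2063, 2393, 2723, 3053

Selection 1: 3341
Selection 2: 3341 + 330 = 3671
Selection 3: 3671 + 330 = 4001
Selection 4: 4001 + 330 = 4331
Selection 5: 4331 + 330 = 4661 → 4661 − 4578 = 83
Selection 6: 83 + 330 = 413
Selection 7: 413 + 330 = 743
Selection 8: 743 + 330 = 1073
Selection 9: 1073 + 330 = 1403
Selection 10: 1403 + 330 = 1733
Selection 11: 1733 + 330 = 2063
Selection 12: 2063 + 330 = 2393
Selection 13: 2393 + 330 = 2723
Selection 14: 2723 + 330 = 3053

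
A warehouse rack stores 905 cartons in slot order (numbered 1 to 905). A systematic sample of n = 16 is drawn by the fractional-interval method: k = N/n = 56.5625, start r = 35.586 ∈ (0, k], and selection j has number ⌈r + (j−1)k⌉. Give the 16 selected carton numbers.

j=1: r + 0k = 35.586 → ⌈·⌉ = 36
j=2: r + 1k = 92.1485 → ⌈·⌉ = 93
j=3: r + 2k = 148.711 → ⌈·⌉ = 149
j=4: r + 3k = 205.2735 → ⌈·⌉ = 206
j=5: r + 4k = 261.836 → ⌈·⌉ = 262
j=6: r + 5k = 318.3985 → ⌈·⌉ = 319
j=7: r + 6k = 374.961 → ⌈·⌉ = 375
j=8: r + 7k = 431.5235 → ⌈·⌉ = 432
j=9: r + 8k = 488.086 → ⌈·⌉ = 489
j=10: r + 9k = 544.6485 → ⌈·⌉ = 545
j=11: r + 10k = 601.211 → ⌈·⌉ = 602
j=12: r + 11k = 657.7735 → ⌈·⌉ = 658
j=13: r + 12k = 714.336 → ⌈·⌉ = 715
j=14: r + 13k = 770.8985 → ⌈·⌉ = 771
j=15: r + 14k = 827.461 → ⌈·⌉ = 828
j=16: r + 15k = 884.0235 → ⌈·⌉ = 885

36, 93, 149, 206, 262, 319, 375, 432, 489, 545, 602, 658, 715, 771, 828, 885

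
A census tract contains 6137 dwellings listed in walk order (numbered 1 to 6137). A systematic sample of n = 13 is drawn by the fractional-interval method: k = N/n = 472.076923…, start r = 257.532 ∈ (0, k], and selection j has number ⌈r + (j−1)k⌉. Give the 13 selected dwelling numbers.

258, 730, 1202, 1674, 2146, 2618, 3090, 3563, 4035, 4507, 4979, 5451, 5923

j=1: r + 0k = 257.532 → ⌈·⌉ = 258
j=2: r + 1k = 729.608923… → ⌈·⌉ = 730
j=3: r + 2k = 1201.685846… → ⌈·⌉ = 1202
j=4: r + 3k = 1673.762769… → ⌈·⌉ = 1674
j=5: r + 4k = 2145.839692… → ⌈·⌉ = 2146
j=6: r + 5k = 2617.916615… → ⌈·⌉ = 2618
j=7: r + 6k = 3089.993538… → ⌈·⌉ = 3090
j=8: r + 7k = 3562.070461… → ⌈·⌉ = 3563
j=9: r + 8k = 4034.147384… → ⌈·⌉ = 4035
j=10: r + 9k = 4506.224307… → ⌈·⌉ = 4507
j=11: r + 10k = 4978.301230… → ⌈·⌉ = 4979
j=12: r + 11k = 5450.378153… → ⌈·⌉ = 5451
j=13: r + 12k = 5922.455076… → ⌈·⌉ = 5923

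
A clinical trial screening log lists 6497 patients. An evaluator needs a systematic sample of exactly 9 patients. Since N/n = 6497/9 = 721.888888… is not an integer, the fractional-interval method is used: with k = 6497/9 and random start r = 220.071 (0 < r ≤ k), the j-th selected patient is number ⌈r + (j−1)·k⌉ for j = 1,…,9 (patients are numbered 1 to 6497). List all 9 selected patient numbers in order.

j=1: r + 0k = 220.071 → ⌈·⌉ = 221
j=2: r + 1k = 941.959888… → ⌈·⌉ = 942
j=3: r + 2k = 1663.848777… → ⌈·⌉ = 1664
j=4: r + 3k = 2385.737666… → ⌈·⌉ = 2386
j=5: r + 4k = 3107.626555… → ⌈·⌉ = 3108
j=6: r + 5k = 3829.515444… → ⌈·⌉ = 3830
j=7: r + 6k = 4551.404333… → ⌈·⌉ = 4552
j=8: r + 7k = 5273.293222… → ⌈·⌉ = 5274
j=9: r + 8k = 5995.182111… → ⌈·⌉ = 5996

221, 942, 1664, 2386, 3108, 3830, 4552, 5274, 5996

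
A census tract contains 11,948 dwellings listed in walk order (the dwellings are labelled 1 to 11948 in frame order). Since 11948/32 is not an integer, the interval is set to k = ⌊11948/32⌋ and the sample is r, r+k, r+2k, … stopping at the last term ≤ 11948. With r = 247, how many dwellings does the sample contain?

32

k = ⌊11948/32⌋ = 373
Achieved size = ⌊(11948 − 247)/373⌋ + 1 = ⌊11701/373⌋ + 1 = 31 + 1 = 32
(last selection: 247 + 31×373 = 11810 ≤ 11948; next would be 12183 > 11948)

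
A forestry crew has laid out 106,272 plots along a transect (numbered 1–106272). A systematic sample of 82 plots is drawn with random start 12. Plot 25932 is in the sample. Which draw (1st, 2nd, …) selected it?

k = 106272/82 = 1296
position = (25932 − 12)/1296 + 1 = 25920/1296 + 1 = 20 + 1 = 21

21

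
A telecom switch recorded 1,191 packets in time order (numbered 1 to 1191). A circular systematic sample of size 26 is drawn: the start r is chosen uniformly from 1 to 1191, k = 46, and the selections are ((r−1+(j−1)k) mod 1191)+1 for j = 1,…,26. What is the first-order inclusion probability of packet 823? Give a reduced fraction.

For each position j, as r ranges over 1…1191 the j-th selection hits every packet exactly once, so packet 823 is selected for exactly 26 of the 1191 starts.
Inclusion probability = 26/1191.

26/1191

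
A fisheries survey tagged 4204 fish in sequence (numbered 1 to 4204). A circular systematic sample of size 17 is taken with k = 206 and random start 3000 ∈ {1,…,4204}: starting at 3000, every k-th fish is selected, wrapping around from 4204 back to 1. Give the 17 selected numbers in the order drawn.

3000, 3206, 3412, 3618, 3824, 4030, 32, 238, 444, 650, 856, 1062, 1268, 1474, 1680, 1886, 2092

Selection 1: 3000
Selection 2: 3000 + 206 = 3206
Selection 3: 3206 + 206 = 3412
Selection 4: 3412 + 206 = 3618
Selection 5: 3618 + 206 = 3824
Selection 6: 3824 + 206 = 4030
Selection 7: 4030 + 206 = 4236 → 4236 − 4204 = 32
Selection 8: 32 + 206 = 238
Selection 9: 238 + 206 = 444
Selection 10: 444 + 206 = 650
Selection 11: 650 + 206 = 856
Selection 12: 856 + 206 = 1062
Selection 13: 1062 + 206 = 1268
Selection 14: 1268 + 206 = 1474
Selection 15: 1474 + 206 = 1680
Selection 16: 1680 + 206 = 1886
Selection 17: 1886 + 206 = 2092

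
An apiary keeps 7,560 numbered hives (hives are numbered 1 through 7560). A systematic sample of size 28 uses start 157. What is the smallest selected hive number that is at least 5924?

k = 7560/28 = 270
Steps past start: ⌈(5924 − 157)/270⌉ = ⌈5767/270⌉ = 22
Selected hive: 157 + 22×270 = 6097

6097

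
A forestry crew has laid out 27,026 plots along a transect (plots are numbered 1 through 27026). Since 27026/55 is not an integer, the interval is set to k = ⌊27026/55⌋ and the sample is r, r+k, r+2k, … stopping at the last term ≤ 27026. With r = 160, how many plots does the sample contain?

k = ⌊27026/55⌋ = 491
Achieved size = ⌊(27026 − 160)/491⌋ + 1 = ⌊26866/491⌋ + 1 = 54 + 1 = 55
(last selection: 160 + 54×491 = 26674 ≤ 27026; next would be 27165 > 27026)

55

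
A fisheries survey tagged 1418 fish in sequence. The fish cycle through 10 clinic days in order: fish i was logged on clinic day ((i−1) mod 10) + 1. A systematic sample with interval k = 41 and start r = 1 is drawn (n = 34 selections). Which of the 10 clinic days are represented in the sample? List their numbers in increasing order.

Consecutive selections differ by k = 41, so their clinic day numbers differ by 41 mod 10 = 1.
gcd(41, 10) = 1, so the sample visits 10/1 = 10 distinct residues mod 10.
Start 1 is clinic day 1; the clinic days hit are 1, 2, 3, 4, 5, 6, 7, 8, 9, 10.

1, 2, 3, 4, 5, 6, 7, 8, 9, 10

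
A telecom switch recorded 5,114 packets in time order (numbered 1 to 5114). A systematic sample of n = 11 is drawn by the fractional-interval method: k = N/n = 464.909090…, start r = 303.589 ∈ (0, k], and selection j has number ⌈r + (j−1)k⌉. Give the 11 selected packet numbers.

304, 769, 1234, 1699, 2164, 2629, 3094, 3558, 4023, 4488, 4953

j=1: r + 0k = 303.589 → ⌈·⌉ = 304
j=2: r + 1k = 768.498090… → ⌈·⌉ = 769
j=3: r + 2k = 1233.407181… → ⌈·⌉ = 1234
j=4: r + 3k = 1698.316272… → ⌈·⌉ = 1699
j=5: r + 4k = 2163.225363… → ⌈·⌉ = 2164
j=6: r + 5k = 2628.134454… → ⌈·⌉ = 2629
j=7: r + 6k = 3093.043545… → ⌈·⌉ = 3094
j=8: r + 7k = 3557.952636… → ⌈·⌉ = 3558
j=9: r + 8k = 4022.861727… → ⌈·⌉ = 4023
j=10: r + 9k = 4487.770818… → ⌈·⌉ = 4488
j=11: r + 10k = 4952.679909… → ⌈·⌉ = 4953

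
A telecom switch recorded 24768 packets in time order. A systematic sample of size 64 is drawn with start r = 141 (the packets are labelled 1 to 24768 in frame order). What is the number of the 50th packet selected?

k = 24768/64 = 387
50th selection = r + (50−1)·k = 141 + 49×387 = 141 + 18963 = 19104

19104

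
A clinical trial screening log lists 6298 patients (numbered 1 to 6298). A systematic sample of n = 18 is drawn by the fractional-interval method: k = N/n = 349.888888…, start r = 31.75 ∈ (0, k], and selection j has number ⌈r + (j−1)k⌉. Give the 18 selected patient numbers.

32, 382, 732, 1082, 1432, 1782, 2132, 2481, 2831, 3181, 3531, 3881, 4231, 4581, 4931, 5281, 5630, 5980

j=1: r + 0k = 31.75 → ⌈·⌉ = 32
j=2: r + 1k = 381.638888… → ⌈·⌉ = 382
j=3: r + 2k = 731.527777… → ⌈·⌉ = 732
j=4: r + 3k = 1081.416666… → ⌈·⌉ = 1082
j=5: r + 4k = 1431.305555… → ⌈·⌉ = 1432
j=6: r + 5k = 1781.194444… → ⌈·⌉ = 1782
j=7: r + 6k = 2131.083333… → ⌈·⌉ = 2132
j=8: r + 7k = 2480.972222… → ⌈·⌉ = 2481
j=9: r + 8k = 2830.861111… → ⌈·⌉ = 2831
j=10: r + 9k = 3180.75 → ⌈·⌉ = 3181
j=11: r + 10k = 3530.638888… → ⌈·⌉ = 3531
j=12: r + 11k = 3880.527777… → ⌈·⌉ = 3881
j=13: r + 12k = 4230.416666… → ⌈·⌉ = 4231
j=14: r + 13k = 4580.305555… → ⌈·⌉ = 4581
j=15: r + 14k = 4930.194444… → ⌈·⌉ = 4931
j=16: r + 15k = 5280.083333… → ⌈·⌉ = 5281
j=17: r + 16k = 5629.972222… → ⌈·⌉ = 5630
j=18: r + 17k = 5979.861111… → ⌈·⌉ = 5980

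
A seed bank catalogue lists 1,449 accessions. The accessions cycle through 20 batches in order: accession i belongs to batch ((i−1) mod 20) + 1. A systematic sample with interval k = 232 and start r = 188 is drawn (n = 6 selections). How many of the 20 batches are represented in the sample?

Consecutive selections differ by k = 232, so their batch numbers differ by 232 mod 20 = 12.
gcd(232, 20) = 4, so the sample visits 20/4 = 5 distinct residues mod 20.
Start 188 is batch 8; the batches hit are 4, 8, 12, 16, 20.

5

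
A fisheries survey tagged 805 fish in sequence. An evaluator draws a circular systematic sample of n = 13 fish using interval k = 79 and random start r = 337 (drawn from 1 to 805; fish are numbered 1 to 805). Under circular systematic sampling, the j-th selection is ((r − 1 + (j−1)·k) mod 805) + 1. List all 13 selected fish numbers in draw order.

Selection 1: 337
Selection 2: 337 + 79 = 416
Selection 3: 416 + 79 = 495
Selection 4: 495 + 79 = 574
Selection 5: 574 + 79 = 653
Selection 6: 653 + 79 = 732
Selection 7: 732 + 79 = 811 → 811 − 805 = 6
Selection 8: 6 + 79 = 85
Selection 9: 85 + 79 = 164
Selection 10: 164 + 79 = 243
Selection 11: 243 + 79 = 322
Selection 12: 322 + 79 = 401
Selection 13: 401 + 79 = 480

337, 416, 495, 574, 653, 732, 6, 85, 164, 243, 322, 401, 480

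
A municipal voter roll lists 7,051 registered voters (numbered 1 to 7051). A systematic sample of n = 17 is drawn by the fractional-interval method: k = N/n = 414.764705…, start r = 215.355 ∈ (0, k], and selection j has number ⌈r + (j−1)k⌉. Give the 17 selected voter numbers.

j=1: r + 0k = 215.355 → ⌈·⌉ = 216
j=2: r + 1k = 630.119705… → ⌈·⌉ = 631
j=3: r + 2k = 1044.884411… → ⌈·⌉ = 1045
j=4: r + 3k = 1459.649117… → ⌈·⌉ = 1460
j=5: r + 4k = 1874.413823… → ⌈·⌉ = 1875
j=6: r + 5k = 2289.178529… → ⌈·⌉ = 2290
j=7: r + 6k = 2703.943235… → ⌈·⌉ = 2704
j=8: r + 7k = 3118.707941… → ⌈·⌉ = 3119
j=9: r + 8k = 3533.472647… → ⌈·⌉ = 3534
j=10: r + 9k = 3948.237352… → ⌈·⌉ = 3949
j=11: r + 10k = 4363.002058… → ⌈·⌉ = 4364
j=12: r + 11k = 4777.766764… → ⌈·⌉ = 4778
j=13: r + 12k = 5192.531470… → ⌈·⌉ = 5193
j=14: r + 13k = 5607.296176… → ⌈·⌉ = 5608
j=15: r + 14k = 6022.060882… → ⌈·⌉ = 6023
j=16: r + 15k = 6436.825588… → ⌈·⌉ = 6437
j=17: r + 16k = 6851.590294… → ⌈·⌉ = 6852

216, 631, 1045, 1460, 1875, 2290, 2704, 3119, 3534, 3949, 4364, 4778, 5193, 5608, 6023, 6437, 6852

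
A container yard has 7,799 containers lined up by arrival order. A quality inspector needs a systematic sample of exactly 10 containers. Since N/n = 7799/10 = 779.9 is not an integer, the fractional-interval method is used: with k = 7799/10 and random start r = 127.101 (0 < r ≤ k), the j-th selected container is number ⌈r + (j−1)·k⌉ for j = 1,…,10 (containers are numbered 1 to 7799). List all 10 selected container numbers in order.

j=1: r + 0k = 127.101 → ⌈·⌉ = 128
j=2: r + 1k = 907.001 → ⌈·⌉ = 908
j=3: r + 2k = 1686.901 → ⌈·⌉ = 1687
j=4: r + 3k = 2466.801 → ⌈·⌉ = 2467
j=5: r + 4k = 3246.701 → ⌈·⌉ = 3247
j=6: r + 5k = 4026.601 → ⌈·⌉ = 4027
j=7: r + 6k = 4806.501 → ⌈·⌉ = 4807
j=8: r + 7k = 5586.401 → ⌈·⌉ = 5587
j=9: r + 8k = 6366.301 → ⌈·⌉ = 6367
j=10: r + 9k = 7146.201 → ⌈·⌉ = 7147

128, 908, 1687, 2467, 3247, 4027, 4807, 5587, 6367, 7147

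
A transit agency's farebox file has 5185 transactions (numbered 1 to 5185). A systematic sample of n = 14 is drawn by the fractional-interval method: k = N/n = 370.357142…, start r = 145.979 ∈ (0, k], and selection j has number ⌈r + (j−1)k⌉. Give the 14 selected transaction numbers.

j=1: r + 0k = 145.979 → ⌈·⌉ = 146
j=2: r + 1k = 516.336142… → ⌈·⌉ = 517
j=3: r + 2k = 886.693285… → ⌈·⌉ = 887
j=4: r + 3k = 1257.050428… → ⌈·⌉ = 1258
j=5: r + 4k = 1627.407571… → ⌈·⌉ = 1628
j=6: r + 5k = 1997.764714… → ⌈·⌉ = 1998
j=7: r + 6k = 2368.121857… → ⌈·⌉ = 2369
j=8: r + 7k = 2738.479 → ⌈·⌉ = 2739
j=9: r + 8k = 3108.836142… → ⌈·⌉ = 3109
j=10: r + 9k = 3479.193285… → ⌈·⌉ = 3480
j=11: r + 10k = 3849.550428… → ⌈·⌉ = 3850
j=12: r + 11k = 4219.907571… → ⌈·⌉ = 4220
j=13: r + 12k = 4590.264714… → ⌈·⌉ = 4591
j=14: r + 13k = 4960.621857… → ⌈·⌉ = 4961

146, 517, 887, 1258, 1628, 1998, 2369, 2739, 3109, 3480, 3850, 4220, 4591, 4961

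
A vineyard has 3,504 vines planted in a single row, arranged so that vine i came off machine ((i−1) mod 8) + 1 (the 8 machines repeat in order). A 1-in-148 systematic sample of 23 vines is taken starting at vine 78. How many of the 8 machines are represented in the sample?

Consecutive selections differ by k = 148, so their machine numbers differ by 148 mod 8 = 4.
gcd(148, 8) = 4, so the sample visits 8/4 = 2 distinct residues mod 8.
Start 78 is machine 6; the machines hit are 2, 6.

2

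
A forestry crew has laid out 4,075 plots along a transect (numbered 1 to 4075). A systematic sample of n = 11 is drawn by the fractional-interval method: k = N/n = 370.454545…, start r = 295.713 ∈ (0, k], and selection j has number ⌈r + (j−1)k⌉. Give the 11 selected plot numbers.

296, 667, 1037, 1408, 1778, 2148, 2519, 2889, 3260, 3630, 4001

j=1: r + 0k = 295.713 → ⌈·⌉ = 296
j=2: r + 1k = 666.167545… → ⌈·⌉ = 667
j=3: r + 2k = 1036.622090… → ⌈·⌉ = 1037
j=4: r + 3k = 1407.076636… → ⌈·⌉ = 1408
j=5: r + 4k = 1777.531181… → ⌈·⌉ = 1778
j=6: r + 5k = 2147.985727… → ⌈·⌉ = 2148
j=7: r + 6k = 2518.440272… → ⌈·⌉ = 2519
j=8: r + 7k = 2888.894818… → ⌈·⌉ = 2889
j=9: r + 8k = 3259.349363… → ⌈·⌉ = 3260
j=10: r + 9k = 3629.803909… → ⌈·⌉ = 3630
j=11: r + 10k = 4000.258454… → ⌈·⌉ = 4001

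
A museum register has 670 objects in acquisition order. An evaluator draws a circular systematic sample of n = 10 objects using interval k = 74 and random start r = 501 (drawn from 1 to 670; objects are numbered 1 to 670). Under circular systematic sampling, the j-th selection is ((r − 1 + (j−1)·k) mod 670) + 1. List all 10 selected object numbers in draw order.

501, 575, 649, 53, 127, 201, 275, 349, 423, 497

Selection 1: 501
Selection 2: 501 + 74 = 575
Selection 3: 575 + 74 = 649
Selection 4: 649 + 74 = 723 → 723 − 670 = 53
Selection 5: 53 + 74 = 127
Selection 6: 127 + 74 = 201
Selection 7: 201 + 74 = 275
Selection 8: 275 + 74 = 349
Selection 9: 349 + 74 = 423
Selection 10: 423 + 74 = 497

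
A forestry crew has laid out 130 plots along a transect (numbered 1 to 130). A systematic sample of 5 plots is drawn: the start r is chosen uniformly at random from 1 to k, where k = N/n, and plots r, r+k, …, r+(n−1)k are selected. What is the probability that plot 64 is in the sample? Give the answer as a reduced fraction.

1/26

k = 130/5 = 26.
Plot 64 is selected iff r ≡ 64 (mod 26); exactly one such r in {1,…,26}.
Inclusion probability = 1/26.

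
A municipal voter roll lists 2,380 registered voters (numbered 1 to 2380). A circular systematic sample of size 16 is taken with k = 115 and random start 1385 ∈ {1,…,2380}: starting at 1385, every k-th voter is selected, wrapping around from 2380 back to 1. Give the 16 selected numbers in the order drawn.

Selection 1: 1385
Selection 2: 1385 + 115 = 1500
Selection 3: 1500 + 115 = 1615
Selection 4: 1615 + 115 = 1730
Selection 5: 1730 + 115 = 1845
Selection 6: 1845 + 115 = 1960
Selection 7: 1960 + 115 = 2075
Selection 8: 2075 + 115 = 2190
Selection 9: 2190 + 115 = 2305
Selection 10: 2305 + 115 = 2420 → 2420 − 2380 = 40
Selection 11: 40 + 115 = 155
Selection 12: 155 + 115 = 270
Selection 13: 270 + 115 = 385
Selection 14: 385 + 115 = 500
Selection 15: 500 + 115 = 615
Selection 16: 615 + 115 = 730

1385, 1500, 1615, 1730, 1845, 1960, 2075, 2190, 2305, 40, 155, 270, 385, 500, 615, 730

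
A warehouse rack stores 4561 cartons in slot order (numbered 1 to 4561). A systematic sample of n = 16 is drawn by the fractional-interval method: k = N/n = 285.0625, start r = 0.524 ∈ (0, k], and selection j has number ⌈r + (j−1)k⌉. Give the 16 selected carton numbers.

1, 286, 571, 856, 1141, 1426, 1711, 1996, 2282, 2567, 2852, 3137, 3422, 3707, 3992, 4277

j=1: r + 0k = 0.524 → ⌈·⌉ = 1
j=2: r + 1k = 285.5865 → ⌈·⌉ = 286
j=3: r + 2k = 570.649 → ⌈·⌉ = 571
j=4: r + 3k = 855.7115 → ⌈·⌉ = 856
j=5: r + 4k = 1140.774 → ⌈·⌉ = 1141
j=6: r + 5k = 1425.8365 → ⌈·⌉ = 1426
j=7: r + 6k = 1710.899 → ⌈·⌉ = 1711
j=8: r + 7k = 1995.9615 → ⌈·⌉ = 1996
j=9: r + 8k = 2281.024 → ⌈·⌉ = 2282
j=10: r + 9k = 2566.0865 → ⌈·⌉ = 2567
j=11: r + 10k = 2851.149 → ⌈·⌉ = 2852
j=12: r + 11k = 3136.2115 → ⌈·⌉ = 3137
j=13: r + 12k = 3421.274 → ⌈·⌉ = 3422
j=14: r + 13k = 3706.3365 → ⌈·⌉ = 3707
j=15: r + 14k = 3991.399 → ⌈·⌉ = 3992
j=16: r + 15k = 4276.4615 → ⌈·⌉ = 4277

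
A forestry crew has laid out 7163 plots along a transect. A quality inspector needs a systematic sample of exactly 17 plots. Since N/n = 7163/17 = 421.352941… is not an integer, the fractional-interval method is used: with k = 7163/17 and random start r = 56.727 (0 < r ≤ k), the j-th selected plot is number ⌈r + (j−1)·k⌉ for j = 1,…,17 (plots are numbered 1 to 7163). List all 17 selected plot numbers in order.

57, 479, 900, 1321, 1743, 2164, 2585, 3007, 3428, 3849, 4271, 4692, 5113, 5535, 5956, 6378, 6799

j=1: r + 0k = 56.727 → ⌈·⌉ = 57
j=2: r + 1k = 478.079941… → ⌈·⌉ = 479
j=3: r + 2k = 899.432882… → ⌈·⌉ = 900
j=4: r + 3k = 1320.785823… → ⌈·⌉ = 1321
j=5: r + 4k = 1742.138764… → ⌈·⌉ = 1743
j=6: r + 5k = 2163.491705… → ⌈·⌉ = 2164
j=7: r + 6k = 2584.844647… → ⌈·⌉ = 2585
j=8: r + 7k = 3006.197588… → ⌈·⌉ = 3007
j=9: r + 8k = 3427.550529… → ⌈·⌉ = 3428
j=10: r + 9k = 3848.903470… → ⌈·⌉ = 3849
j=11: r + 10k = 4270.256411… → ⌈·⌉ = 4271
j=12: r + 11k = 4691.609352… → ⌈·⌉ = 4692
j=13: r + 12k = 5112.962294… → ⌈·⌉ = 5113
j=14: r + 13k = 5534.315235… → ⌈·⌉ = 5535
j=15: r + 14k = 5955.668176… → ⌈·⌉ = 5956
j=16: r + 15k = 6377.021117… → ⌈·⌉ = 6378
j=17: r + 16k = 6798.374058… → ⌈·⌉ = 6799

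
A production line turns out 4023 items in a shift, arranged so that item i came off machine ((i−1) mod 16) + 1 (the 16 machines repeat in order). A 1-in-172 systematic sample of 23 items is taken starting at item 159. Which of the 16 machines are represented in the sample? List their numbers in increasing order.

Consecutive selections differ by k = 172, so their machine numbers differ by 172 mod 16 = 12.
gcd(172, 16) = 4, so the sample visits 16/4 = 4 distinct residues mod 16.
Start 159 is machine 15; the machines hit are 3, 7, 11, 15.

3, 7, 11, 15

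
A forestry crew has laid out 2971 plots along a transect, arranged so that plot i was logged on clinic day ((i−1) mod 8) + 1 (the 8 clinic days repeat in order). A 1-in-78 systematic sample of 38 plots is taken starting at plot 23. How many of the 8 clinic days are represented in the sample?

Consecutive selections differ by k = 78, so their clinic day numbers differ by 78 mod 8 = 6.
gcd(78, 8) = 2, so the sample visits 8/2 = 4 distinct residues mod 8.
Start 23 is clinic day 7; the clinic days hit are 1, 3, 5, 7.

4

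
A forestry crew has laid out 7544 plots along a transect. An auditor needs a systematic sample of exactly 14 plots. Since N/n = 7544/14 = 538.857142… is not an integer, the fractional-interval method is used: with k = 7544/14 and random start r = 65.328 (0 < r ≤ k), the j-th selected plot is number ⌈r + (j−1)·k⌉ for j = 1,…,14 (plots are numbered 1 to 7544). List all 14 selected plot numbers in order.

66, 605, 1144, 1682, 2221, 2760, 3299, 3838, 4377, 4916, 5454, 5993, 6532, 7071

j=1: r + 0k = 65.328 → ⌈·⌉ = 66
j=2: r + 1k = 604.185142… → ⌈·⌉ = 605
j=3: r + 2k = 1143.042285… → ⌈·⌉ = 1144
j=4: r + 3k = 1681.899428… → ⌈·⌉ = 1682
j=5: r + 4k = 2220.756571… → ⌈·⌉ = 2221
j=6: r + 5k = 2759.613714… → ⌈·⌉ = 2760
j=7: r + 6k = 3298.470857… → ⌈·⌉ = 3299
j=8: r + 7k = 3837.328 → ⌈·⌉ = 3838
j=9: r + 8k = 4376.185142… → ⌈·⌉ = 4377
j=10: r + 9k = 4915.042285… → ⌈·⌉ = 4916
j=11: r + 10k = 5453.899428… → ⌈·⌉ = 5454
j=12: r + 11k = 5992.756571… → ⌈·⌉ = 5993
j=13: r + 12k = 6531.613714… → ⌈·⌉ = 6532
j=14: r + 13k = 7070.470857… → ⌈·⌉ = 7071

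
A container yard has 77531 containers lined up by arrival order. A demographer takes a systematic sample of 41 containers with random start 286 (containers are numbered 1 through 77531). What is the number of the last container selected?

75926

k = 77531/41 = 1891
41st selection = r + (41−1)·k = 286 + 40×1891 = 286 + 75640 = 75926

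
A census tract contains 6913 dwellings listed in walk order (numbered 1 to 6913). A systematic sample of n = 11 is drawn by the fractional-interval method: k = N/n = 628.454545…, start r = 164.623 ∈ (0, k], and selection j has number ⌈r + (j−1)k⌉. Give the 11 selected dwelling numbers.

165, 794, 1422, 2050, 2679, 3307, 3936, 4564, 5193, 5821, 6450

j=1: r + 0k = 164.623 → ⌈·⌉ = 165
j=2: r + 1k = 793.077545… → ⌈·⌉ = 794
j=3: r + 2k = 1421.532090… → ⌈·⌉ = 1422
j=4: r + 3k = 2049.986636… → ⌈·⌉ = 2050
j=5: r + 4k = 2678.441181… → ⌈·⌉ = 2679
j=6: r + 5k = 3306.895727… → ⌈·⌉ = 3307
j=7: r + 6k = 3935.350272… → ⌈·⌉ = 3936
j=8: r + 7k = 4563.804818… → ⌈·⌉ = 4564
j=9: r + 8k = 5192.259363… → ⌈·⌉ = 5193
j=10: r + 9k = 5820.713909… → ⌈·⌉ = 5821
j=11: r + 10k = 6449.168454… → ⌈·⌉ = 6450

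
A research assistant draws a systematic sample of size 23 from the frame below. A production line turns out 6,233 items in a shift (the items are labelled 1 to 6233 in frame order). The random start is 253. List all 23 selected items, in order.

253, 524, 795, 1066, 1337, 1608, 1879, 2150, 2421, 2692, 2963, 3234, 3505, 3776, 4047, 4318, 4589, 4860, 5131, 5402, 5673, 5944, 6215

k = N/n = 6233/23 = 271
item 1: 253
item 2: 253 + 271 = 524
item 3: 524 + 271 = 795
item 4: 795 + 271 = 1066
item 5: 1066 + 271 = 1337
item 6: 1337 + 271 = 1608
item 7: 1608 + 271 = 1879
item 8: 1879 + 271 = 2150
item 9: 2150 + 271 = 2421
item 10: 2421 + 271 = 2692
item 11: 2692 + 271 = 2963
item 12: 2963 + 271 = 3234
item 13: 3234 + 271 = 3505
item 14: 3505 + 271 = 3776
item 15: 3776 + 271 = 4047
item 16: 4047 + 271 = 4318
item 17: 4318 + 271 = 4589
item 18: 4589 + 271 = 4860
item 19: 4860 + 271 = 5131
item 20: 5131 + 271 = 5402
item 21: 5402 + 271 = 5673
item 22: 5673 + 271 = 5944
item 23: 5944 + 271 = 6215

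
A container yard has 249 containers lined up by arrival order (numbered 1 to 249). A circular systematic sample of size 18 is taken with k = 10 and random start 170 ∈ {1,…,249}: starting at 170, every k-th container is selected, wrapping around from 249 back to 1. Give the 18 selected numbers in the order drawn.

170, 180, 190, 200, 210, 220, 230, 240, 1, 11, 21, 31, 41, 51, 61, 71, 81, 91

Selection 1: 170
Selection 2: 170 + 10 = 180
Selection 3: 180 + 10 = 190
Selection 4: 190 + 10 = 200
Selection 5: 200 + 10 = 210
Selection 6: 210 + 10 = 220
Selection 7: 220 + 10 = 230
Selection 8: 230 + 10 = 240
Selection 9: 240 + 10 = 250 → 250 − 249 = 1
Selection 10: 1 + 10 = 11
Selection 11: 11 + 10 = 21
Selection 12: 21 + 10 = 31
Selection 13: 31 + 10 = 41
Selection 14: 41 + 10 = 51
Selection 15: 51 + 10 = 61
Selection 16: 61 + 10 = 71
Selection 17: 71 + 10 = 81
Selection 18: 81 + 10 = 91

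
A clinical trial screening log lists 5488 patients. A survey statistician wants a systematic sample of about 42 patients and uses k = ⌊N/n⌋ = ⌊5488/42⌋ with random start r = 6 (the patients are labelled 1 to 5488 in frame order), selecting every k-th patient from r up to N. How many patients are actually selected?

k = ⌊5488/42⌋ = 130
Achieved size = ⌊(5488 − 6)/130⌋ + 1 = ⌊5482/130⌋ + 1 = 42 + 1 = 43
(last selection: 6 + 42×130 = 5466 ≤ 5488; next would be 5596 > 5488)

43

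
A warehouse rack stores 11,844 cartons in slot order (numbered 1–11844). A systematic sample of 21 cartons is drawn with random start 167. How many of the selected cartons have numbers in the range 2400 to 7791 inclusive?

k = 11844/21 = 564
First selection ≥ 2400: 167 + ⌈(2400−167)/564⌉·564 = 167 + 4×564 = 2423
Last selection ≤ 7791: 167 + ⌊(7791−167)/564⌋·564 = 167 + 13×564 = 7499
Count = 13 − 4 + 1 = 10

10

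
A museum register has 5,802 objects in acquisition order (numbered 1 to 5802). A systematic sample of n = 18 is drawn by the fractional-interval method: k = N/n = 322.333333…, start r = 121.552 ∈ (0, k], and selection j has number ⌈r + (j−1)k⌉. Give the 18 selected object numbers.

j=1: r + 0k = 121.552 → ⌈·⌉ = 122
j=2: r + 1k = 443.885333… → ⌈·⌉ = 444
j=3: r + 2k = 766.218666… → ⌈·⌉ = 767
j=4: r + 3k = 1088.552 → ⌈·⌉ = 1089
j=5: r + 4k = 1410.885333… → ⌈·⌉ = 1411
j=6: r + 5k = 1733.218666… → ⌈·⌉ = 1734
j=7: r + 6k = 2055.552 → ⌈·⌉ = 2056
j=8: r + 7k = 2377.885333… → ⌈·⌉ = 2378
j=9: r + 8k = 2700.218666… → ⌈·⌉ = 2701
j=10: r + 9k = 3022.552 → ⌈·⌉ = 3023
j=11: r + 10k = 3344.885333… → ⌈·⌉ = 3345
j=12: r + 11k = 3667.218666… → ⌈·⌉ = 3668
j=13: r + 12k = 3989.552 → ⌈·⌉ = 3990
j=14: r + 13k = 4311.885333… → ⌈·⌉ = 4312
j=15: r + 14k = 4634.218666… → ⌈·⌉ = 4635
j=16: r + 15k = 4956.552 → ⌈·⌉ = 4957
j=17: r + 16k = 5278.885333… → ⌈·⌉ = 5279
j=18: r + 17k = 5601.218666… → ⌈·⌉ = 5602

122, 444, 767, 1089, 1411, 1734, 2056, 2378, 2701, 3023, 3345, 3668, 3990, 4312, 4635, 4957, 5279, 5602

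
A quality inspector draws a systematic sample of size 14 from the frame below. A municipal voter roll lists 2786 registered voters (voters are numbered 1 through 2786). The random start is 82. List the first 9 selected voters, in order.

k = N/n = 2786/14 = 199
voter 1: 82
voter 2: 82 + 199 = 281
voter 3: 281 + 199 = 480
voter 4: 480 + 199 = 679
voter 5: 679 + 199 = 878
voter 6: 878 + 199 = 1077
voter 7: 1077 + 199 = 1276
voter 8: 1276 + 199 = 1475
voter 9: 1475 + 199 = 1674

82, 281, 480, 679, 878, 1077, 1276, 1475, 1674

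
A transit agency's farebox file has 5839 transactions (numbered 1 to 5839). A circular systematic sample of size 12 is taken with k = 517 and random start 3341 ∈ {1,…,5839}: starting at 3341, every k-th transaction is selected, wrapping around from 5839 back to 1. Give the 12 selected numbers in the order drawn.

3341, 3858, 4375, 4892, 5409, 87, 604, 1121, 1638, 2155, 2672, 3189

Selection 1: 3341
Selection 2: 3341 + 517 = 3858
Selection 3: 3858 + 517 = 4375
Selection 4: 4375 + 517 = 4892
Selection 5: 4892 + 517 = 5409
Selection 6: 5409 + 517 = 5926 → 5926 − 5839 = 87
Selection 7: 87 + 517 = 604
Selection 8: 604 + 517 = 1121
Selection 9: 1121 + 517 = 1638
Selection 10: 1638 + 517 = 2155
Selection 11: 2155 + 517 = 2672
Selection 12: 2672 + 517 = 3189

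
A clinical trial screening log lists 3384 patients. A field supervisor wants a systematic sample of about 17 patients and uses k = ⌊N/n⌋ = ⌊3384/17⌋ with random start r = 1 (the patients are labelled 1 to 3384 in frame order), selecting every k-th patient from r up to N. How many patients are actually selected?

k = ⌊3384/17⌋ = 199
Achieved size = ⌊(3384 − 1)/199⌋ + 1 = ⌊3383/199⌋ + 1 = 17 + 1 = 18
(last selection: 1 + 17×199 = 3384 ≤ 3384; next would be 3583 > 3384)

18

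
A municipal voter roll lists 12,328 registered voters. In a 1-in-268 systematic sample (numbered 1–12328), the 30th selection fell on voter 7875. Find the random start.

103

k = 268
r = 7875 − (30−1)×268 = 7875 − 7772 = 103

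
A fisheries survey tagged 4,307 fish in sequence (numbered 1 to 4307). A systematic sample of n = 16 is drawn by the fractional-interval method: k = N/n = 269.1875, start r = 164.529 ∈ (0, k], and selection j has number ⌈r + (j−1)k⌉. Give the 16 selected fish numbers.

j=1: r + 0k = 164.529 → ⌈·⌉ = 165
j=2: r + 1k = 433.7165 → ⌈·⌉ = 434
j=3: r + 2k = 702.904 → ⌈·⌉ = 703
j=4: r + 3k = 972.0915 → ⌈·⌉ = 973
j=5: r + 4k = 1241.279 → ⌈·⌉ = 1242
j=6: r + 5k = 1510.4665 → ⌈·⌉ = 1511
j=7: r + 6k = 1779.654 → ⌈·⌉ = 1780
j=8: r + 7k = 2048.8415 → ⌈·⌉ = 2049
j=9: r + 8k = 2318.029 → ⌈·⌉ = 2319
j=10: r + 9k = 2587.2165 → ⌈·⌉ = 2588
j=11: r + 10k = 2856.404 → ⌈·⌉ = 2857
j=12: r + 11k = 3125.5915 → ⌈·⌉ = 3126
j=13: r + 12k = 3394.779 → ⌈·⌉ = 3395
j=14: r + 13k = 3663.9665 → ⌈·⌉ = 3664
j=15: r + 14k = 3933.154 → ⌈·⌉ = 3934
j=16: r + 15k = 4202.3415 → ⌈·⌉ = 4203

165, 434, 703, 973, 1242, 1511, 1780, 2049, 2319, 2588, 2857, 3126, 3395, 3664, 3934, 4203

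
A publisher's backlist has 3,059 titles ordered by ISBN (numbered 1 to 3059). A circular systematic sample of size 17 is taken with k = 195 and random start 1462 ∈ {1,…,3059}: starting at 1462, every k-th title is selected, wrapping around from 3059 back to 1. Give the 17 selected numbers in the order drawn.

1462, 1657, 1852, 2047, 2242, 2437, 2632, 2827, 3022, 158, 353, 548, 743, 938, 1133, 1328, 1523

Selection 1: 1462
Selection 2: 1462 + 195 = 1657
Selection 3: 1657 + 195 = 1852
Selection 4: 1852 + 195 = 2047
Selection 5: 2047 + 195 = 2242
Selection 6: 2242 + 195 = 2437
Selection 7: 2437 + 195 = 2632
Selection 8: 2632 + 195 = 2827
Selection 9: 2827 + 195 = 3022
Selection 10: 3022 + 195 = 3217 → 3217 − 3059 = 158
Selection 11: 158 + 195 = 353
Selection 12: 353 + 195 = 548
Selection 13: 548 + 195 = 743
Selection 14: 743 + 195 = 938
Selection 15: 938 + 195 = 1133
Selection 16: 1133 + 195 = 1328
Selection 17: 1328 + 195 = 1523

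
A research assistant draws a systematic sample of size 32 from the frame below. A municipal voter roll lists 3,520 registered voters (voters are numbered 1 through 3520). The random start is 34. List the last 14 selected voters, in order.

k = N/n = 3520/32 = 110
19th selection = 34 + 18×110 = 2014
20th: 2014 + 110 = 2124
21st: 2124 + 110 = 2234
22nd: 2234 + 110 = 2344
23rd: 2344 + 110 = 2454
24th: 2454 + 110 = 2564
25th: 2564 + 110 = 2674
26th: 2674 + 110 = 2784
27th: 2784 + 110 = 2894
28th: 2894 + 110 = 3004
29th: 3004 + 110 = 3114
30th: 3114 + 110 = 3224
31st: 3224 + 110 = 3334
32nd: 3334 + 110 = 3444

2014, 2124, 2234, 2344, 2454, 2564, 2674, 2784, 2894, 3004, 3114, 3224, 3334, 3444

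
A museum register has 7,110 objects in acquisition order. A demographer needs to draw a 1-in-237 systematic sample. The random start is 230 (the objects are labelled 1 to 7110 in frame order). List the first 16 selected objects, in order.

object 1: 230
object 2: 230 + 237 = 467
object 3: 467 + 237 = 704
object 4: 704 + 237 = 941
object 5: 941 + 237 = 1178
object 6: 1178 + 237 = 1415
object 7: 1415 + 237 = 1652
object 8: 1652 + 237 = 1889
object 9: 1889 + 237 = 2126
object 10: 2126 + 237 = 2363
object 11: 2363 + 237 = 2600
object 12: 2600 + 237 = 2837
object 13: 2837 + 237 = 3074
object 14: 3074 + 237 = 3311
object 15: 3311 + 237 = 3548
object 16: 3548 + 237 = 3785

230, 467, 704, 941, 1178, 1415, 1652, 1889, 2126, 2363, 2600, 2837, 3074, 3311, 3548, 3785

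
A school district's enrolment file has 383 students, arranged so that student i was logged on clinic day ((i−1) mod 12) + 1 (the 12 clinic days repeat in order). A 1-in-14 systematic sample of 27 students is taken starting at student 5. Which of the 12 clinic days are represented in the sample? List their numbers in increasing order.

1, 3, 5, 7, 9, 11

Consecutive selections differ by k = 14, so their clinic day numbers differ by 14 mod 12 = 2.
gcd(14, 12) = 2, so the sample visits 12/2 = 6 distinct residues mod 12.
Start 5 is clinic day 5; the clinic days hit are 1, 3, 5, 7, 9, 11.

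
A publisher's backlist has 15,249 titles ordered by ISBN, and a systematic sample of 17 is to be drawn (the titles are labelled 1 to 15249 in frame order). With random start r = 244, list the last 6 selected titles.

10111, 11008, 11905, 12802, 13699, 14596

k = N/n = 15249/17 = 897
12th selection = 244 + 11×897 = 10111
13th: 10111 + 897 = 11008
14th: 11008 + 897 = 11905
15th: 11905 + 897 = 12802
16th: 12802 + 897 = 13699
17th: 13699 + 897 = 14596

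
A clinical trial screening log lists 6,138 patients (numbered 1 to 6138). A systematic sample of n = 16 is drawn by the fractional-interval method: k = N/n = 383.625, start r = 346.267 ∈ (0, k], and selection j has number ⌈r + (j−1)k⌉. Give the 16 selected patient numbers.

j=1: r + 0k = 346.267 → ⌈·⌉ = 347
j=2: r + 1k = 729.892 → ⌈·⌉ = 730
j=3: r + 2k = 1113.517 → ⌈·⌉ = 1114
j=4: r + 3k = 1497.142 → ⌈·⌉ = 1498
j=5: r + 4k = 1880.767 → ⌈·⌉ = 1881
j=6: r + 5k = 2264.392 → ⌈·⌉ = 2265
j=7: r + 6k = 2648.017 → ⌈·⌉ = 2649
j=8: r + 7k = 3031.642 → ⌈·⌉ = 3032
j=9: r + 8k = 3415.267 → ⌈·⌉ = 3416
j=10: r + 9k = 3798.892 → ⌈·⌉ = 3799
j=11: r + 10k = 4182.517 → ⌈·⌉ = 4183
j=12: r + 11k = 4566.142 → ⌈·⌉ = 4567
j=13: r + 12k = 4949.767 → ⌈·⌉ = 4950
j=14: r + 13k = 5333.392 → ⌈·⌉ = 5334
j=15: r + 14k = 5717.017 → ⌈·⌉ = 5718
j=16: r + 15k = 6100.642 → ⌈·⌉ = 6101

347, 730, 1114, 1498, 1881, 2265, 2649, 3032, 3416, 3799, 4183, 4567, 4950, 5334, 5718, 6101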